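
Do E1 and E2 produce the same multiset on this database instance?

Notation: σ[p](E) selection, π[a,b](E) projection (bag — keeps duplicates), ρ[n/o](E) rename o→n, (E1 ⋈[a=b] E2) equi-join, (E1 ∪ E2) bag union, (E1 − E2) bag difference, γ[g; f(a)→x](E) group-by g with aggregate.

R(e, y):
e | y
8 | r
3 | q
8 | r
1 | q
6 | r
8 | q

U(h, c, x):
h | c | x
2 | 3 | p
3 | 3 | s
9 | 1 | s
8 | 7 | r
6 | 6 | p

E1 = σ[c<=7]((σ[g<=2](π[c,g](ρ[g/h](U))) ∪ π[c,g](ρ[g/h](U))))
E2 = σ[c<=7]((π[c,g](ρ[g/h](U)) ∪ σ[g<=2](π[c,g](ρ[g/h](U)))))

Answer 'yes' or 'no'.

E1 row counts bottom-up:
  U → 5
  ρ[g/h](U) → 5
  π[c,g](ρ[g/h](U)) → 5
  σ[g<=2](π[c,g](ρ[g/h](U))) → 1
  U → 5
  ρ[g/h](U) → 5
  π[c,g](ρ[g/h](U)) → 5
  (σ[g<=2](π[c,g](ρ[g/h](U))) ∪ π[c,g](ρ[g/h](U))) → 6
  σ[c<=7]((σ[g<=2](π[c,g](ρ[g/h](U))) ∪ π[c,g](ρ[g/h](U)))) → 6
E2 row counts bottom-up:
  U → 5
  ρ[g/h](U) → 5
  π[c,g](ρ[g/h](U)) → 5
  U → 5
  ρ[g/h](U) → 5
  π[c,g](ρ[g/h](U)) → 5
  σ[g<=2](π[c,g](ρ[g/h](U))) → 1
  (π[c,g](ρ[g/h](U)) ∪ σ[g<=2](π[c,g](ρ[g/h](U)))) → 6
  σ[c<=7]((π[c,g](ρ[g/h](U)) ∪ σ[g<=2](π[c,g](ρ[g/h](U))))) → 6

E1 and E2 produce the same multiset:
c | g
1 | 9
3 | 2
3 | 2
3 | 3
6 | 6
7 | 8

yes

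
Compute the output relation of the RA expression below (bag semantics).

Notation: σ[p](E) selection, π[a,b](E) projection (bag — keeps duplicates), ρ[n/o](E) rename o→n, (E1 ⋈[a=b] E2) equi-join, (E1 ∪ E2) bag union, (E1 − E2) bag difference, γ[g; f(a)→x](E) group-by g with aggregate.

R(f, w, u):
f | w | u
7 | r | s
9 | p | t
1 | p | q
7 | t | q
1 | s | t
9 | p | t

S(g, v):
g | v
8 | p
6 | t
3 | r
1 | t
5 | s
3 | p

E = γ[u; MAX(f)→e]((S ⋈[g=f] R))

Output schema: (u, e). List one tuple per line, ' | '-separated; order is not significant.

Stepwise |·|:
  S → 6
  R → 6
  (S ⋈[g=f] R) → 2
  γ[u; MAX(f)→e]((S ⋈[g=f] R)) → 2

== RESULT ==
u | e
q | 1
t | 1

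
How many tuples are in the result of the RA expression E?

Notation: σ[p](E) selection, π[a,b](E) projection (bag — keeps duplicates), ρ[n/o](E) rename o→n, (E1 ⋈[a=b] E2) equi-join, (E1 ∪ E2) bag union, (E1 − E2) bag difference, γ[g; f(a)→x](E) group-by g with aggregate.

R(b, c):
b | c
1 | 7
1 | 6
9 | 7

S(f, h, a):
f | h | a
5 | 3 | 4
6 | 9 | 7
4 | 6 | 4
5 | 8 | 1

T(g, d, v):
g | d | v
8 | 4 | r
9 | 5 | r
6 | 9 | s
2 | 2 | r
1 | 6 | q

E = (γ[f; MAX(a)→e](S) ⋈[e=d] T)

Stepwise |·|:
  S → 4
  γ[f; MAX(a)→e](S) → 3
  T → 5
  (γ[f; MAX(a)→e](S) ⋈[e=d] T) → 2

|E| = 2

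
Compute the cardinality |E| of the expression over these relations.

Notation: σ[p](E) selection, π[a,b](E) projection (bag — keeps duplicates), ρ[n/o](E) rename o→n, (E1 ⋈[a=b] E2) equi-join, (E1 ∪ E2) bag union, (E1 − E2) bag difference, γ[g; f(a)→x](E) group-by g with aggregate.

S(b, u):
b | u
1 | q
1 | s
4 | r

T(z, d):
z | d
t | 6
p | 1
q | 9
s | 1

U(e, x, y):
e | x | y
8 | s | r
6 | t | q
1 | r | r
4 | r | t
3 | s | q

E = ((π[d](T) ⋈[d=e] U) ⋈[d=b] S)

Per-node cardinality:
  T → 4
  π[d](T) → 4
  U → 5
  (π[d](T) ⋈[d=e] U) → 3
  S → 3
  ((π[d](T) ⋈[d=e] U) ⋈[d=b] S) → 4

|E| = 4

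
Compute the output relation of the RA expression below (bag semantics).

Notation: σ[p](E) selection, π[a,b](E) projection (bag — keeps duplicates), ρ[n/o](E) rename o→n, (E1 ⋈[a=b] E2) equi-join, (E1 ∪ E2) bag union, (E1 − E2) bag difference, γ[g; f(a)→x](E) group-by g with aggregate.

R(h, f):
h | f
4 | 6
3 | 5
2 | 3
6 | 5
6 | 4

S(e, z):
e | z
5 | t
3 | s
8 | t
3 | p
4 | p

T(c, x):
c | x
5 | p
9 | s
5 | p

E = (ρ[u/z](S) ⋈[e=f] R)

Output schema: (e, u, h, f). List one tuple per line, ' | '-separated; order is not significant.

Subexpression sizes:
  S → 5
  ρ[u/z](S) → 5
  R → 5
  (ρ[u/z](S) ⋈[e=f] R) → 5

== RESULT ==
e | u | h | f
3 | p | 2 | 3
3 | s | 2 | 3
4 | p | 6 | 4
5 | t | 3 | 5
5 | t | 6 | 5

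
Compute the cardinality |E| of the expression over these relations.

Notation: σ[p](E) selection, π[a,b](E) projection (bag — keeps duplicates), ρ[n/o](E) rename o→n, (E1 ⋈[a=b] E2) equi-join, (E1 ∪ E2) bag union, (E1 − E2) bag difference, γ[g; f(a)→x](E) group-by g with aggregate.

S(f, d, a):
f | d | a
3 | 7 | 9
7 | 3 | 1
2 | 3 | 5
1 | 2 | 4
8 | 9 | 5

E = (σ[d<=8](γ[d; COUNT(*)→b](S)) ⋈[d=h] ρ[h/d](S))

Row counts bottom-up:
  S → 5
  γ[d; COUNT(*)→b](S) → 4
  σ[d<=8](γ[d; COUNT(*)→b](S)) → 3
  S → 5
  ρ[h/d](S) → 5
  (σ[d<=8](γ[d; COUNT(*)→b](S)) ⋈[d=h] ρ[h/d](S)) → 4

|E| = 4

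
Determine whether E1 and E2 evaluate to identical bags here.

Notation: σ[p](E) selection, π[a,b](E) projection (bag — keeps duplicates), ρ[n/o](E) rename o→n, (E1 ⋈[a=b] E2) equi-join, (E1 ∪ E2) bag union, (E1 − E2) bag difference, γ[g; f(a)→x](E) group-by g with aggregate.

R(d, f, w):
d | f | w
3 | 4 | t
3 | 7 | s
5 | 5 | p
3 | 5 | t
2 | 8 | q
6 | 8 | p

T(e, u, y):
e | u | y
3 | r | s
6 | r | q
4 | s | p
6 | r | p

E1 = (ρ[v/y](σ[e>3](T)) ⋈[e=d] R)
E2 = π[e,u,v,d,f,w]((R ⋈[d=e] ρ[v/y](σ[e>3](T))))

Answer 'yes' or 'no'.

E1 stepwise |·|:
  T → 4
  σ[e>3](T) → 3
  ρ[v/y](σ[e>3](T)) → 3
  R → 6
  (ρ[v/y](σ[e>3](T)) ⋈[e=d] R) → 2
E2 stepwise |·|:
  R → 6
  T → 4
  σ[e>3](T) → 3
  ρ[v/y](σ[e>3](T)) → 3
  (R ⋈[d=e] ρ[v/y](σ[e>3](T))) → 2
  π[e,u,v,d,f,w]((R ⋈[d=e] ρ[v/y](σ[e>3](T)))) → 2

E1 and E2 produce the same multiset:
e | u | v | d | f | w
6 | r | p | 6 | 8 | p
6 | r | q | 6 | 8 | p

yes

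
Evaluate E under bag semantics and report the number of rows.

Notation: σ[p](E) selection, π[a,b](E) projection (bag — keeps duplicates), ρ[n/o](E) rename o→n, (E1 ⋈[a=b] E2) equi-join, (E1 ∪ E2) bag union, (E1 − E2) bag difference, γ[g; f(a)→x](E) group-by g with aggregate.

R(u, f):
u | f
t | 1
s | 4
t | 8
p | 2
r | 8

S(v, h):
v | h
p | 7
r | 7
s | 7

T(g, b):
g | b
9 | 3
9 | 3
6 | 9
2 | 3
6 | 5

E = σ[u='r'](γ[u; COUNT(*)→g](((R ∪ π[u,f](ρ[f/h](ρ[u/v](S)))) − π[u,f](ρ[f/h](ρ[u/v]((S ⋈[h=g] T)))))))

Subexpression sizes:
  R → 5
  S → 3
  ρ[u/v](S) → 3
  ρ[f/h](ρ[u/v](S)) → 3
  π[u,f](ρ[f/h](ρ[u/v](S))) → 3
  (R ∪ π[u,f](ρ[f/h](ρ[u/v](S)))) → 8
  S → 3
  T → 5
  (S ⋈[h=g] T) → 0
  ρ[u/v]((S ⋈[h=g] T)) → 0
  ρ[f/h](ρ[u/v]((S ⋈[h=g] T))) → 0
  π[u,f](ρ[f/h](ρ[u/v]((S ⋈[h=g] T)))) → 0
  ((R ∪ π[u,f](ρ[f/h](ρ[u/v](S)))) − π[u,f](ρ[f/h](ρ[u/v]((S ⋈[h=g] T))))) → 8
  γ[u; COUNT(*)→g](((R ∪ π[u,f](ρ[f/h](ρ[u/v](S)))) − π[u,f](ρ[f/h](ρ[u/v]((S ⋈[h=g] T)))))) → 4
  σ[u='r'](γ[u; COUNT(*)→g](((R ∪ π[u,f](ρ[f/h](ρ[u/v](S)))) − π[u,f](ρ[f/h](ρ[u/v]((S ⋈[h=g] T))))))) → 1

|E| = 1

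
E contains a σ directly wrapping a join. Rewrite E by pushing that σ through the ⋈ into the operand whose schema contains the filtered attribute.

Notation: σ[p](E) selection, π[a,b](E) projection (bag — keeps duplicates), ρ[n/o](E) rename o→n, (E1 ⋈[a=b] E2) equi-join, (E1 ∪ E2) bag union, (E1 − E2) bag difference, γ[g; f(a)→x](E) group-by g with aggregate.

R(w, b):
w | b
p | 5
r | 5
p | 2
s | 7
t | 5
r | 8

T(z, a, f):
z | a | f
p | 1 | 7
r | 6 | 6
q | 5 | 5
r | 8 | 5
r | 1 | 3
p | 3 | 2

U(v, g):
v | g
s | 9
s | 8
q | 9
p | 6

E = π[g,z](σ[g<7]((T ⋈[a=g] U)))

σ filters on g, owned by the right side.
E' = π[g,z]((T ⋈[a=g] σ[g<7](U)))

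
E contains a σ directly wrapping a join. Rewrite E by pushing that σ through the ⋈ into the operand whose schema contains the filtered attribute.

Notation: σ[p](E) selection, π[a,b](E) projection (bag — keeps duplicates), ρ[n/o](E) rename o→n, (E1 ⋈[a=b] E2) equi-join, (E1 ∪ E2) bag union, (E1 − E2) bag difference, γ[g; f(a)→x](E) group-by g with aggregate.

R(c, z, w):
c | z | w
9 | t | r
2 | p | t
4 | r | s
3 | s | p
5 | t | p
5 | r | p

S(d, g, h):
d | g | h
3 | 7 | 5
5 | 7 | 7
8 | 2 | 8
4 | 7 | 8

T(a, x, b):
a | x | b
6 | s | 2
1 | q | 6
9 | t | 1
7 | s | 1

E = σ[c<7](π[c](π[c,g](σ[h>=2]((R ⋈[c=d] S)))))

σ filters on h, owned by the right side.
E' = σ[c<7](π[c](π[c,g]((R ⋈[c=d] σ[h>=2](S)))))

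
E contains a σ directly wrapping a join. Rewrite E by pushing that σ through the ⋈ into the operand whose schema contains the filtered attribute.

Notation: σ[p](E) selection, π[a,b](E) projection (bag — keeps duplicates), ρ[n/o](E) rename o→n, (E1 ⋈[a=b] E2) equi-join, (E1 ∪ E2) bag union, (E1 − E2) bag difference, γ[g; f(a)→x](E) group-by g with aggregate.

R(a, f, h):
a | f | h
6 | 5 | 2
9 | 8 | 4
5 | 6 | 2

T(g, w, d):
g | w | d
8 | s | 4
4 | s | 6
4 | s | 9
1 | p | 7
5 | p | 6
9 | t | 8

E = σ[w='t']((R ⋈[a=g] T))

σ filters on w, owned by the right side.
E' = (R ⋈[a=g] σ[w='t'](T))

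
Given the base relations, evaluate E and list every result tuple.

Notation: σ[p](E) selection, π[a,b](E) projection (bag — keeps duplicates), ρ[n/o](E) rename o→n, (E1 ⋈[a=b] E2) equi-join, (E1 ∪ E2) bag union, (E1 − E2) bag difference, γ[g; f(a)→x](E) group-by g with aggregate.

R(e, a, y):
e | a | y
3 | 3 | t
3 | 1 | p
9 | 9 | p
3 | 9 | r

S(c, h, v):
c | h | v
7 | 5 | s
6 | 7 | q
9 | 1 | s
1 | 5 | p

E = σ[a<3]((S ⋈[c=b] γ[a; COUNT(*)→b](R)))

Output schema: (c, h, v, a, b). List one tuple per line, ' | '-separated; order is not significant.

Stepwise |·|:
  S → 4
  R → 4
  γ[a; COUNT(*)→b](R) → 3
  (S ⋈[c=b] γ[a; COUNT(*)→b](R)) → 2
  σ[a<3]((S ⋈[c=b] γ[a; COUNT(*)→b](R))) → 1

== RESULT ==
c | h | v | a | b
1 | 5 | p | 1 | 1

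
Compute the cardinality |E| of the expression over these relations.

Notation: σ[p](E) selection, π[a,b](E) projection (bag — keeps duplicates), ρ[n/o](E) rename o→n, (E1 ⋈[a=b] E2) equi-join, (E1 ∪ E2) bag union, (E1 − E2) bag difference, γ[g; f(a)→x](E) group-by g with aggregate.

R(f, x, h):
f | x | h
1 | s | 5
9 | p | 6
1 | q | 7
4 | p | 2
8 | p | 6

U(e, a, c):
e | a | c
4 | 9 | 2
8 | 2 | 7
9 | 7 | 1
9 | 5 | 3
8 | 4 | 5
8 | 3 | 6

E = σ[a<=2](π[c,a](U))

Subexpression sizes:
  U → 6
  π[c,a](U) → 6
  σ[a<=2](π[c,a](U)) → 1

|E| = 1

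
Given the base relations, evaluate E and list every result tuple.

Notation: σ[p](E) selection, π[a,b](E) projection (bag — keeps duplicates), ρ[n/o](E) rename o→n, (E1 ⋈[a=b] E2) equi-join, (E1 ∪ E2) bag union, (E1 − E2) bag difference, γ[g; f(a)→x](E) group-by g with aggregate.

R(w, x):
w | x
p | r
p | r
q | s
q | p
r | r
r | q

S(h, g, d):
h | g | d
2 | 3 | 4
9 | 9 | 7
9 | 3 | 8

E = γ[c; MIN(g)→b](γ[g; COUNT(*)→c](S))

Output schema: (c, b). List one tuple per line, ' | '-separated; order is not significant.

Subexpression sizes:
  S → 3
  γ[g; COUNT(*)→c](S) → 2
  γ[c; MIN(g)→b](γ[g; COUNT(*)→c](S)) → 2

== RESULT ==
c | b
1 | 9
2 | 3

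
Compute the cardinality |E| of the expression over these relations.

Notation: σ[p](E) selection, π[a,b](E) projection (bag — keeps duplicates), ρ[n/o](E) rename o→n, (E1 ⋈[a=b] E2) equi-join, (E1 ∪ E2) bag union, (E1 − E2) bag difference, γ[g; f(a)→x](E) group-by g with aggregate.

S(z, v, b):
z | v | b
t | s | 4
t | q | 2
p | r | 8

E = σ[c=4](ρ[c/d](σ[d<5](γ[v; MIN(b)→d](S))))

Per-node cardinality:
  S → 3
  γ[v; MIN(b)→d](S) → 3
  σ[d<5](γ[v; MIN(b)→d](S)) → 2
  ρ[c/d](σ[d<5](γ[v; MIN(b)→d](S))) → 2
  σ[c=4](ρ[c/d](σ[d<5](γ[v; MIN(b)→d](S)))) → 1

|E| = 1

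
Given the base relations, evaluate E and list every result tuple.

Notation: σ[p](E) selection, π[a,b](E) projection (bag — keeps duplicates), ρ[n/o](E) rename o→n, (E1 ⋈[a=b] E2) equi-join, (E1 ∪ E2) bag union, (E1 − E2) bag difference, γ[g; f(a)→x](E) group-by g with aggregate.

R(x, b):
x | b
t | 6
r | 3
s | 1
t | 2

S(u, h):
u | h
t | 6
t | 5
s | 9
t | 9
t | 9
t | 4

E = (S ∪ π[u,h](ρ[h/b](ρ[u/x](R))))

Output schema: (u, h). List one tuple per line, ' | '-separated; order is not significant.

Per-node cardinality:
  S → 6
  R → 4
  ρ[u/x](R) → 4
  ρ[h/b](ρ[u/x](R)) → 4
  π[u,h](ρ[h/b](ρ[u/x](R))) → 4
  (S ∪ π[u,h](ρ[h/b](ρ[u/x](R)))) → 10

== RESULT ==
u | h
r | 3
s | 1
s | 9
t | 2
t | 4
t | 5
t | 6
t | 6
t | 9
t | 9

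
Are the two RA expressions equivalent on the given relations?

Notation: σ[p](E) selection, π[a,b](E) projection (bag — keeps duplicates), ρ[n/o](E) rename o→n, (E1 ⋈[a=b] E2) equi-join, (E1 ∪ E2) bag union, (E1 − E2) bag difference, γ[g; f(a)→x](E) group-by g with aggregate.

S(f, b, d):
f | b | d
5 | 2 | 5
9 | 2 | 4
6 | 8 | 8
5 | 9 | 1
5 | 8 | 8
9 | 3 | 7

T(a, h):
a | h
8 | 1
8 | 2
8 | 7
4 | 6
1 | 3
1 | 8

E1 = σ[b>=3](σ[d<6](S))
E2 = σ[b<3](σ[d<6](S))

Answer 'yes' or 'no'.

E1 row counts bottom-up:
  S → 6
  σ[d<6](S) → 3
  σ[b>=3](σ[d<6](S)) → 1
E2 row counts bottom-up:
  S → 6
  σ[d<6](S) → 3
  σ[b<3](σ[d<6](S)) → 2

E1 result:
f | b | d
5 | 9 | 1
E2 result:
f | b | d
5 | 2 | 5
9 | 2 | 4
Witness: (9, 2, 4) appears 0× in E1 but 1× in E2.

no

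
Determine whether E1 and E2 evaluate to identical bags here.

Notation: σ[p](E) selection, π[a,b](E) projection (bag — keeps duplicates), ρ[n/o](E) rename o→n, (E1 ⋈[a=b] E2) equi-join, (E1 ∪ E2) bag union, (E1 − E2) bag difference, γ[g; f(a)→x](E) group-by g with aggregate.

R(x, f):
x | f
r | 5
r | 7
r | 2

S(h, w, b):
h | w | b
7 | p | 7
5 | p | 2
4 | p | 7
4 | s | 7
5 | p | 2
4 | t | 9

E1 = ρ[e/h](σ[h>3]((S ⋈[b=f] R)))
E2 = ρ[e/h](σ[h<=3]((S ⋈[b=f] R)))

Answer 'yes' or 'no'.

E1 stepwise |·|:
  S → 6
  R → 3
  (S ⋈[b=f] R) → 5
  σ[h>3]((S ⋈[b=f] R)) → 5
  ρ[e/h](σ[h>3]((S ⋈[b=f] R))) → 5
E2 stepwise |·|:
  S → 6
  R → 3
  (S ⋈[b=f] R) → 5
  σ[h<=3]((S ⋈[b=f] R)) → 0
  ρ[e/h](σ[h<=3]((S ⋈[b=f] R))) → 0

E1 result:
e | w | b | x | f
4 | p | 7 | r | 7
4 | s | 7 | r | 7
5 | p | 2 | r | 2
5 | p | 2 | r | 2
7 | p | 7 | r | 7
E2 result:
e | w | b | x | f
(0 rows)
Witness: (7, 'p', 7, 'r', 7) appears 1× in E1 but 0× in E2.

no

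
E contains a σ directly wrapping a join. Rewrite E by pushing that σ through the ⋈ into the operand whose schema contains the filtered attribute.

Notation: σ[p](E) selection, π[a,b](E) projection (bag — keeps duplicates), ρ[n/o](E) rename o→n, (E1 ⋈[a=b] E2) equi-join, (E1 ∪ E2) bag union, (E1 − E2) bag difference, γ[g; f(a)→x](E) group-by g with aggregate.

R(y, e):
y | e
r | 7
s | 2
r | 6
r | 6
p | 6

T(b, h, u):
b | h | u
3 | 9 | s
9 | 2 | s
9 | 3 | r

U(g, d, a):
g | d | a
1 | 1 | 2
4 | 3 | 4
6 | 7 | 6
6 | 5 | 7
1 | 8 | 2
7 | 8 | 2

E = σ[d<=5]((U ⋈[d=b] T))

σ filters on d, owned by the left side.
E' = (σ[d<=5](U) ⋈[d=b] T)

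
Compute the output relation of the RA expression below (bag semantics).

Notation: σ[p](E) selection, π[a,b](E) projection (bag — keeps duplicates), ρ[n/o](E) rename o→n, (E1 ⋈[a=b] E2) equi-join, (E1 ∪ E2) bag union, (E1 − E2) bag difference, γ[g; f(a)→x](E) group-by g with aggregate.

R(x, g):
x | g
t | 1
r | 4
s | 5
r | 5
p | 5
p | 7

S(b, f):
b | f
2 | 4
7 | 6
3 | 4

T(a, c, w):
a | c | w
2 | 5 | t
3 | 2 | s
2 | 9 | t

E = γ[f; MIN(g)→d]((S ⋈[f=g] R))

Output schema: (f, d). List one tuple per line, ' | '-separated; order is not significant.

Subexpression sizes:
  S → 3
  R → 6
  (S ⋈[f=g] R) → 2
  γ[f; MIN(g)→d]((S ⋈[f=g] R)) → 1

== RESULT ==
f | d
4 | 4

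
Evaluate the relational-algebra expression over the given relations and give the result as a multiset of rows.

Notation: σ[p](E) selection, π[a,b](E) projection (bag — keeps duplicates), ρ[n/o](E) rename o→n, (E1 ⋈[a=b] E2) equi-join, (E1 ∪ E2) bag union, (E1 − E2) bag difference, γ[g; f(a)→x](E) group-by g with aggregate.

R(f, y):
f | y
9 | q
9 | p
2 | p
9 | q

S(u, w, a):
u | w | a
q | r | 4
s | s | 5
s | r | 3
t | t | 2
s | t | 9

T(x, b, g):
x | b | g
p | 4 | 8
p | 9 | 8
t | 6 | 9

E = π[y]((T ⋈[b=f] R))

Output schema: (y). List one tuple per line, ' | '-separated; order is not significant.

Subexpression sizes:
  T → 3
  R → 4
  (T ⋈[b=f] R) → 3
  π[y]((T ⋈[b=f] R)) → 3

== RESULT ==
y
p
q
q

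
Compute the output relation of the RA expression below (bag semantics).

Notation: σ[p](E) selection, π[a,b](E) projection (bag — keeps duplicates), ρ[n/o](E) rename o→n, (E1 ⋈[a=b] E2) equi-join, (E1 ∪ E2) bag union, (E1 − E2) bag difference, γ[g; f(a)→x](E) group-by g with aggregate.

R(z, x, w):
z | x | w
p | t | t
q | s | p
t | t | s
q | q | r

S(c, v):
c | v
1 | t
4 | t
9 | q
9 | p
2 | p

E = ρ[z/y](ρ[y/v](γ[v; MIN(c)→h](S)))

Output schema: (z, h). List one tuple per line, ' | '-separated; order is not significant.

Subexpression sizes:
  S → 5
  γ[v; MIN(c)→h](S) → 3
  ρ[y/v](γ[v; MIN(c)→h](S)) → 3
  ρ[z/y](ρ[y/v](γ[v; MIN(c)→h](S))) → 3

== RESULT ==
z | h
p | 2
q | 9
t | 1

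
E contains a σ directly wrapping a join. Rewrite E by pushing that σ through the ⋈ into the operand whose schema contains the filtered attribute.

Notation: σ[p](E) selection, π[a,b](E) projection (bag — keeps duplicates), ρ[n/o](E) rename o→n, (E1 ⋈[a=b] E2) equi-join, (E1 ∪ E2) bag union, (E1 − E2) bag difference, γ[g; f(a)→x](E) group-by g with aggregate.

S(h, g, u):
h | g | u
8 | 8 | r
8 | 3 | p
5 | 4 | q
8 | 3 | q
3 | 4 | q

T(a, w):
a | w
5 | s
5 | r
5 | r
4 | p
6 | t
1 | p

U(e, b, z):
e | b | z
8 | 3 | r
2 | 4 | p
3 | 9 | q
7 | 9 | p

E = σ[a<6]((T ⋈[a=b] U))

σ filters on a, owned by the left side.
E' = (σ[a<6](T) ⋈[a=b] U)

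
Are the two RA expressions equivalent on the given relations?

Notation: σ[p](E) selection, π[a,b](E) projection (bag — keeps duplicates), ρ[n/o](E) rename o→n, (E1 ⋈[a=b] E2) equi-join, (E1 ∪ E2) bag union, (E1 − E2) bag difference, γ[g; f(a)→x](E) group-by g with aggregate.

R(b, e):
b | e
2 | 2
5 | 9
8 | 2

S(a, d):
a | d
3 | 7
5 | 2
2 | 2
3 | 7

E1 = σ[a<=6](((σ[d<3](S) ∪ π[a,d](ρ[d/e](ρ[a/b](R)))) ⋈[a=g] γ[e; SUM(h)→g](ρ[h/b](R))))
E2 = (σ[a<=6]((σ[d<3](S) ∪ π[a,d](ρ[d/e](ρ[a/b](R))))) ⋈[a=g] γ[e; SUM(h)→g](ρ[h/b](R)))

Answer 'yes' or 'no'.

E1 per-node cardinality:
  S → 4
  σ[d<3](S) → 2
  R → 3
  ρ[a/b](R) → 3
  ρ[d/e](ρ[a/b](R)) → 3
  π[a,d](ρ[d/e](ρ[a/b](R))) → 3
  (σ[d<3](S) ∪ π[a,d](ρ[d/e](ρ[a/b](R)))) → 5
  R → 3
  ρ[h/b](R) → 3
  γ[e; SUM(h)→g](ρ[h/b](R)) → 2
  ((σ[d<3](S) ∪ π[a,d](ρ[d/e](ρ[a/b](R)))) ⋈[a=g] γ[e; SUM(h)→g](ρ[h/b](R))) → 2
  σ[a<=6](((σ[d<3](S) ∪ π[a,d](ρ[d/e](ρ[a/b](R)))) ⋈[a=g] γ[e; SUM(h)→g](ρ[h/b](R)))) → 2
E2 per-node cardinality:
  S → 4
  σ[d<3](S) → 2
  R → 3
  ρ[a/b](R) → 3
  ρ[d/e](ρ[a/b](R)) → 3
  π[a,d](ρ[d/e](ρ[a/b](R))) → 3
  (σ[d<3](S) ∪ π[a,d](ρ[d/e](ρ[a/b](R)))) → 5
  σ[a<=6]((σ[d<3](S) ∪ π[a,d](ρ[d/e](ρ[a/b](R))))) → 4
  R → 3
  ρ[h/b](R) → 3
  γ[e; SUM(h)→g](ρ[h/b](R)) → 2
  (σ[a<=6]((σ[d<3](S) ∪ π[a,d](ρ[d/e](ρ[a/b](R))))) ⋈[a=g] γ[e; SUM(h)→g](ρ[h/b](R))) → 2

E1 and E2 produce the same multiset:
a | d | e | g
5 | 2 | 9 | 5
5 | 9 | 9 | 5

yes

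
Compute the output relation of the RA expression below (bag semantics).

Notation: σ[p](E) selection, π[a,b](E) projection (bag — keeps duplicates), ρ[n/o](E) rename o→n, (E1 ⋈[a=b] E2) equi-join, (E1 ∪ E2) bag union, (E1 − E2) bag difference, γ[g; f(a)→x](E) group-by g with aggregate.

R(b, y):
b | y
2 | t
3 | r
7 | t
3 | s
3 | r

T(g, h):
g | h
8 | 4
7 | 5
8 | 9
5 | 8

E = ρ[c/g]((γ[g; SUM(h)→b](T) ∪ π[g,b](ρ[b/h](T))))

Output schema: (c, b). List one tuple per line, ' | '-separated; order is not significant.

Row counts bottom-up:
  T → 4
  γ[g; SUM(h)→b](T) → 3
  T → 4
  ρ[b/h](T) → 4
  π[g,b](ρ[b/h](T)) → 4
  (γ[g; SUM(h)→b](T) ∪ π[g,b](ρ[b/h](T))) → 7
  ρ[c/g]((γ[g; SUM(h)→b](T) ∪ π[g,b](ρ[b/h](T)))) → 7

== RESULT ==
c | b
5 | 8
5 | 8
7 | 5
7 | 5
8 | 4
8 | 9
8 | 13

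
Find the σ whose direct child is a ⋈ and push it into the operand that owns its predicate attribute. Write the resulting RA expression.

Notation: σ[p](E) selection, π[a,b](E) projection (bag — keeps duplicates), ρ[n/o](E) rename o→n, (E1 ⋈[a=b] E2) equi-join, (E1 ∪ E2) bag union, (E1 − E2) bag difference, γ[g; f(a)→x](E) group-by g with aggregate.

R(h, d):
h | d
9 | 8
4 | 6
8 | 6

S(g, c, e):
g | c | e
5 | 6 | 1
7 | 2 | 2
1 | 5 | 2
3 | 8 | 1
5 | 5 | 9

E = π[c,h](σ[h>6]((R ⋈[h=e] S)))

σ filters on h, owned by the left side.
E' = π[c,h]((σ[h>6](R) ⋈[h=e] S))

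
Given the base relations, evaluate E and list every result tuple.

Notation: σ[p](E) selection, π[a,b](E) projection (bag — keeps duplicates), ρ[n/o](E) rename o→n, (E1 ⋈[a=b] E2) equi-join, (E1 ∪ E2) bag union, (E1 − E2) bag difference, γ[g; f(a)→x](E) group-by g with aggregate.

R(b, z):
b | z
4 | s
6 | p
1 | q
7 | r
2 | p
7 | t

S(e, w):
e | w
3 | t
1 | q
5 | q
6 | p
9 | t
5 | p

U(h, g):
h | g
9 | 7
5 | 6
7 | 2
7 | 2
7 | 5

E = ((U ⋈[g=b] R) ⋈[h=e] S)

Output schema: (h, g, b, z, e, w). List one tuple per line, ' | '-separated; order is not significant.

Stepwise |·|:
  U → 5
  R → 6
  (U ⋈[g=b] R) → 5
  S → 6
  ((U ⋈[g=b] R) ⋈[h=e] S) → 4

== RESULT ==
h | g | b | z | e | w
5 | 6 | 6 | p | 5 | p
5 | 6 | 6 | p | 5 | q
9 | 7 | 7 | r | 9 | t
9 | 7 | 7 | t | 9 | t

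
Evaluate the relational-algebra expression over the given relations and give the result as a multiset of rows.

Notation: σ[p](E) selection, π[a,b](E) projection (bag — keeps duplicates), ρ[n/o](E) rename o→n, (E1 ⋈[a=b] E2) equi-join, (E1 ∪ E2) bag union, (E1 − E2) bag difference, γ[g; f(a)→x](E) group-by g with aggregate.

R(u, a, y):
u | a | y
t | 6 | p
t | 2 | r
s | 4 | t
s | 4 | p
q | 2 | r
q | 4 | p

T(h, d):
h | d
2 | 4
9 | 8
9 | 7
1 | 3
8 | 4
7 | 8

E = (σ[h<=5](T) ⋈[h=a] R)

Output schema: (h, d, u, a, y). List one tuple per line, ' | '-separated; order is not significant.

Row counts bottom-up:
  T → 6
  σ[h<=5](T) → 2
  R → 6
  (σ[h<=5](T) ⋈[h=a] R) → 2

== RESULT ==
h | d | u | a | y
2 | 4 | q | 2 | r
2 | 4 | t | 2 | r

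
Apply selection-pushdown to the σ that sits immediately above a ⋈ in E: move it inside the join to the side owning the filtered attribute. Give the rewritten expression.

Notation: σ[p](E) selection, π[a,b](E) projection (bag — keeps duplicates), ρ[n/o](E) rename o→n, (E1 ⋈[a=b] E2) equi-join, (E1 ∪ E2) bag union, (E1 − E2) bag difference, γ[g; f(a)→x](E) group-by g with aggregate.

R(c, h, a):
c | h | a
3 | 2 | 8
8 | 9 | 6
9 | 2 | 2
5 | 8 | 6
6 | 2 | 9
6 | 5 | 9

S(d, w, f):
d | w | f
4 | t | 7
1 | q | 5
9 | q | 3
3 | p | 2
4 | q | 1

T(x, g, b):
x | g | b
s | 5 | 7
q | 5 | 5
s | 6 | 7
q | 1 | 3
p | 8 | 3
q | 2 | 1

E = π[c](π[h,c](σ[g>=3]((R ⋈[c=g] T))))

σ filters on g, owned by the right side.
E' = π[c](π[h,c]((R ⋈[c=g] σ[g>=3](T))))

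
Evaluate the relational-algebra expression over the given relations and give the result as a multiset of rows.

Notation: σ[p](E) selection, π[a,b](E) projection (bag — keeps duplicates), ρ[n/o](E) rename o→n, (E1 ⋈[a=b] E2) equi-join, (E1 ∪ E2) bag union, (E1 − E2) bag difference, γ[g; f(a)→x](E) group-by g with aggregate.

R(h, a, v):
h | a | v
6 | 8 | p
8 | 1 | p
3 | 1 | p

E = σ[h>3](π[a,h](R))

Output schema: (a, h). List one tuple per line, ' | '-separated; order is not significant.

Row counts bottom-up:
  R → 3
  π[a,h](R) → 3
  σ[h>3](π[a,h](R)) → 2

== RESULT ==
a | h
1 | 8
8 | 6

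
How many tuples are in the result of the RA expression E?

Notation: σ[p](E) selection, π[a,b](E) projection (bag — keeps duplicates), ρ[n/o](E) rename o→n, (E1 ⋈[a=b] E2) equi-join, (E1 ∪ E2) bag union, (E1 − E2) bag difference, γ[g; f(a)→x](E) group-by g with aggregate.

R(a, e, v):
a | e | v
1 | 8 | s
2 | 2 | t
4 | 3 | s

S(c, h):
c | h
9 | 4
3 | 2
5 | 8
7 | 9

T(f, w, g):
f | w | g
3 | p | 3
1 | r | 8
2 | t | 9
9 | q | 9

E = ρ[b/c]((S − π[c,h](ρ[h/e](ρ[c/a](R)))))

Stepwise |·|:
  S → 4
  R → 3
  ρ[c/a](R) → 3
  ρ[h/e](ρ[c/a](R)) → 3
  π[c,h](ρ[h/e](ρ[c/a](R))) → 3
  (S − π[c,h](ρ[h/e](ρ[c/a](R)))) → 4
  ρ[b/c]((S − π[c,h](ρ[h/e](ρ[c/a](R))))) → 4

|E| = 4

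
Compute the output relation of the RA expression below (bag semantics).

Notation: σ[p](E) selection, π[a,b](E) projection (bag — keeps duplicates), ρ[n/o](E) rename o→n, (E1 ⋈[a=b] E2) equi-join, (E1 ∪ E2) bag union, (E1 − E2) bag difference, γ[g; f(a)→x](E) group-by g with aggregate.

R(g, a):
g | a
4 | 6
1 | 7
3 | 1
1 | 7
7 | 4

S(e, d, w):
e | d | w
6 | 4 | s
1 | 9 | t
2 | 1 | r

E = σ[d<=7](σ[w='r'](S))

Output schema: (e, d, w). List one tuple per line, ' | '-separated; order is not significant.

Row counts bottom-up:
  S → 3
  σ[w='r'](S) → 1
  σ[d<=7](σ[w='r'](S)) → 1

== RESULT ==
e | d | w
2 | 1 | r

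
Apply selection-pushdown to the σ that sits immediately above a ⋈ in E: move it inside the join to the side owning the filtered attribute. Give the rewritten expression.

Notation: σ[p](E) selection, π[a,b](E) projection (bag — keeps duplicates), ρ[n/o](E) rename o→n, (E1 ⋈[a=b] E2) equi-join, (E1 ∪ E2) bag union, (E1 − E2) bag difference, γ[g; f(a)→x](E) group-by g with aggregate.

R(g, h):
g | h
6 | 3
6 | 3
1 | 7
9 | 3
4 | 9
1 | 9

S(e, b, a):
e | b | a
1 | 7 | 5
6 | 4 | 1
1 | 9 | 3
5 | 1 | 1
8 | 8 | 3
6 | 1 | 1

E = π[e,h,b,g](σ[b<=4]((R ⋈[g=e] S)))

σ filters on b, owned by the right side.
E' = π[e,h,b,g]((R ⋈[g=e] σ[b<=4](S)))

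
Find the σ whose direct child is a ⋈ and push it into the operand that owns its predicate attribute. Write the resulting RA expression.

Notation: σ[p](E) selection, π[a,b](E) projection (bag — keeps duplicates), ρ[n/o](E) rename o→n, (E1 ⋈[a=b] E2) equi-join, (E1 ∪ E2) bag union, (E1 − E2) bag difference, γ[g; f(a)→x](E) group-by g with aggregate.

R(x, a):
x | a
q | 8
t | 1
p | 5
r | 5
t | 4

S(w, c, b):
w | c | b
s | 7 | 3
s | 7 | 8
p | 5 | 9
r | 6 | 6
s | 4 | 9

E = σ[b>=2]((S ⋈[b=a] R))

σ filters on b, owned by the left side.
E' = (σ[b>=2](S) ⋈[b=a] R)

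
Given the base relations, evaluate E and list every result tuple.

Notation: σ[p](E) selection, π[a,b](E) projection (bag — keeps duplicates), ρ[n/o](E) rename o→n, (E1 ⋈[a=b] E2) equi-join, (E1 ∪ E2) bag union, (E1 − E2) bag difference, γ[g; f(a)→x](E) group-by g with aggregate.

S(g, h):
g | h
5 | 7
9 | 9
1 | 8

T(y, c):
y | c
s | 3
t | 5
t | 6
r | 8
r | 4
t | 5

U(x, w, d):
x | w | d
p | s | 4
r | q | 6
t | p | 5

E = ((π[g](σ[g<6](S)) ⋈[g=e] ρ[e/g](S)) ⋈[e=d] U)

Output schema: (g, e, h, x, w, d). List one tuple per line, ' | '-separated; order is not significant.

Row counts bottom-up:
  S → 3
  σ[g<6](S) → 2
  π[g](σ[g<6](S)) → 2
  S → 3
  ρ[e/g](S) → 3
  (π[g](σ[g<6](S)) ⋈[g=e] ρ[e/g](S)) → 2
  U → 3
  ((π[g](σ[g<6](S)) ⋈[g=e] ρ[e/g](S)) ⋈[e=d] U) → 1

== RESULT ==
g | e | h | x | w | d
5 | 5 | 7 | t | p | 5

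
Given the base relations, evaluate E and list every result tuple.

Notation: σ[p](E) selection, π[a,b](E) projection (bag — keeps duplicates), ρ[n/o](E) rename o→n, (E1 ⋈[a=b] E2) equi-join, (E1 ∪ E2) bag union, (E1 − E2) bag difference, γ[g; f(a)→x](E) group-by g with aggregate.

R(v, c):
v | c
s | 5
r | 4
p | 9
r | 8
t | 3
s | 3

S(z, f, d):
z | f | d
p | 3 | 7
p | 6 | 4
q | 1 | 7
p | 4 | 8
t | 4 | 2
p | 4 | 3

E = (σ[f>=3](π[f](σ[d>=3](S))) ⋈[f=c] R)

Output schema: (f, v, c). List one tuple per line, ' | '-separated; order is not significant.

Row counts bottom-up:
  S → 6
  σ[d>=3](S) → 5
  π[f](σ[d>=3](S)) → 5
  σ[f>=3](π[f](σ[d>=3](S))) → 4
  R → 6
  (σ[f>=3](π[f](σ[d>=3](S))) ⋈[f=c] R) → 4

== RESULT ==
f | v | c
3 | s | 3
3 | t | 3
4 | r | 4
4 | r | 4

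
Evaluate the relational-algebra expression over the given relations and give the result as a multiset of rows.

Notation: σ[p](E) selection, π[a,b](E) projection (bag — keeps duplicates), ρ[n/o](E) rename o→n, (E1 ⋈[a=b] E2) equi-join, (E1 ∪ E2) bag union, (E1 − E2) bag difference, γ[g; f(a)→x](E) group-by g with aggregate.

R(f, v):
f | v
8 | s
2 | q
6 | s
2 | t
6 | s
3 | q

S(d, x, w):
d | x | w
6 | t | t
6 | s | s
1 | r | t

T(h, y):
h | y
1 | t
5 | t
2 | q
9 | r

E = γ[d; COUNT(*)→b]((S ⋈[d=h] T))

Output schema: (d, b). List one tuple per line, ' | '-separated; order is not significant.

Row counts bottom-up:
  S → 3
  T → 4
  (S ⋈[d=h] T) → 1
  γ[d; COUNT(*)→b]((S ⋈[d=h] T)) → 1

== RESULT ==
d | b
1 | 1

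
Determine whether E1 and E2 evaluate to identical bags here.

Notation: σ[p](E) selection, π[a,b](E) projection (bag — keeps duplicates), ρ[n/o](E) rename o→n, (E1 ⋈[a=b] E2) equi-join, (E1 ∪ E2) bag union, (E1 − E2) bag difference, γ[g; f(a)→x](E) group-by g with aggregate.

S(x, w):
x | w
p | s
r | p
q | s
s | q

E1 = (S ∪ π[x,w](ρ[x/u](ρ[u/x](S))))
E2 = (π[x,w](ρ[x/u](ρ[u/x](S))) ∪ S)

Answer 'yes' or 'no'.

E1 row counts bottom-up:
  S → 4
  S → 4
  ρ[u/x](S) → 4
  ρ[x/u](ρ[u/x](S)) → 4
  π[x,w](ρ[x/u](ρ[u/x](S))) → 4
  (S ∪ π[x,w](ρ[x/u](ρ[u/x](S)))) → 8
E2 row counts bottom-up:
  S → 4
  ρ[u/x](S) → 4
  ρ[x/u](ρ[u/x](S)) → 4
  π[x,w](ρ[x/u](ρ[u/x](S))) → 4
  S → 4
  (π[x,w](ρ[x/u](ρ[u/x](S))) ∪ S) → 8

E1 and E2 produce the same multiset:
x | w
p | s
p | s
q | s
q | s
r | p
r | p
s | q
s | q

yes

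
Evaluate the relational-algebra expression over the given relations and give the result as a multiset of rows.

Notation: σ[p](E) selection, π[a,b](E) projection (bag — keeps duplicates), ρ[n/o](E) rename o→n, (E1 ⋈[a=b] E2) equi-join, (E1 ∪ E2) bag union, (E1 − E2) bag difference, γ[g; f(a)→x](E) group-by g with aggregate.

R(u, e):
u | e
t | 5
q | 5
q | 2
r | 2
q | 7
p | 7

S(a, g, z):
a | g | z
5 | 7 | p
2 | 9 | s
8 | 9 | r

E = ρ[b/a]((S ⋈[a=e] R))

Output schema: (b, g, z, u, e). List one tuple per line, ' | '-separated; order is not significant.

Row counts bottom-up:
  S → 3
  R → 6
  (S ⋈[a=e] R) → 4
  ρ[b/a]((S ⋈[a=e] R)) → 4

== RESULT ==
b | g | z | u | e
2 | 9 | s | q | 2
2 | 9 | s | r | 2
5 | 7 | p | q | 5
5 | 7 | p | t | 5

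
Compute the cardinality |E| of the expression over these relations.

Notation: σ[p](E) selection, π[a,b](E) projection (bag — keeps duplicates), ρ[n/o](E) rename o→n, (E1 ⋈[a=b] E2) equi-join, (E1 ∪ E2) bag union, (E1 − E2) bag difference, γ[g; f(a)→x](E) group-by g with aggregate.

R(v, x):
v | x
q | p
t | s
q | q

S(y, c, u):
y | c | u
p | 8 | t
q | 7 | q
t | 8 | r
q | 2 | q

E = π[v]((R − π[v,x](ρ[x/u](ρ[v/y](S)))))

Row counts bottom-up:
  R → 3
  S → 4
  ρ[v/y](S) → 4
  ρ[x/u](ρ[v/y](S)) → 4
  π[v,x](ρ[x/u](ρ[v/y](S))) → 4
  (R − π[v,x](ρ[x/u](ρ[v/y](S)))) → 2
  π[v]((R − π[v,x](ρ[x/u](ρ[v/y](S))))) → 2

|E| = 2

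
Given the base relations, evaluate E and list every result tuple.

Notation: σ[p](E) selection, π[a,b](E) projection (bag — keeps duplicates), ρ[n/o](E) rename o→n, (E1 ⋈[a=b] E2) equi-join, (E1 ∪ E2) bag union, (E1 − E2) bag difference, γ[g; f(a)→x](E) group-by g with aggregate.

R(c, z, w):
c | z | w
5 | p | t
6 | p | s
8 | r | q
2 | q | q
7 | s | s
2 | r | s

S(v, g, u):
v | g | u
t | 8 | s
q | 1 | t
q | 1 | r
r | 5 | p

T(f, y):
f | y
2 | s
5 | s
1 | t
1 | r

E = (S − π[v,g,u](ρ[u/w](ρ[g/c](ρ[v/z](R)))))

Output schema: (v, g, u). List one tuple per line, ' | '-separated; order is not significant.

Subexpression sizes:
  S → 4
  R → 6
  ρ[v/z](R) → 6
  ρ[g/c](ρ[v/z](R)) → 6
  ρ[u/w](ρ[g/c](ρ[v/z](R))) → 6
  π[v,g,u](ρ[u/w](ρ[g/c](ρ[v/z](R)))) → 6
  (S − π[v,g,u](ρ[u/w](ρ[g/c](ρ[v/z](R))))) → 4

== RESULT ==
v | g | u
q | 1 | r
q | 1 | t
r | 5 | p
t | 8 | s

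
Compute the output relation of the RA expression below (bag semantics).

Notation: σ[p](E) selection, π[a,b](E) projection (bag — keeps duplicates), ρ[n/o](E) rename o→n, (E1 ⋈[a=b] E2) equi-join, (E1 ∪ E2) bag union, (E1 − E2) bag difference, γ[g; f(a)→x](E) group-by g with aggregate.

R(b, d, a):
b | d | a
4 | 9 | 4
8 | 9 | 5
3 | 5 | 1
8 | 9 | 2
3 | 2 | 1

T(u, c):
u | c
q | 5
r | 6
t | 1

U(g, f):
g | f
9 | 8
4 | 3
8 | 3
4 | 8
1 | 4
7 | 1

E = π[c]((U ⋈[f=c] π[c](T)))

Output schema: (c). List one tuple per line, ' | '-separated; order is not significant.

Per-node cardinality:
  U → 6
  T → 3
  π[c](T) → 3
  (U ⋈[f=c] π[c](T)) → 1
  π[c]((U ⋈[f=c] π[c](T))) → 1

== RESULT ==
c
1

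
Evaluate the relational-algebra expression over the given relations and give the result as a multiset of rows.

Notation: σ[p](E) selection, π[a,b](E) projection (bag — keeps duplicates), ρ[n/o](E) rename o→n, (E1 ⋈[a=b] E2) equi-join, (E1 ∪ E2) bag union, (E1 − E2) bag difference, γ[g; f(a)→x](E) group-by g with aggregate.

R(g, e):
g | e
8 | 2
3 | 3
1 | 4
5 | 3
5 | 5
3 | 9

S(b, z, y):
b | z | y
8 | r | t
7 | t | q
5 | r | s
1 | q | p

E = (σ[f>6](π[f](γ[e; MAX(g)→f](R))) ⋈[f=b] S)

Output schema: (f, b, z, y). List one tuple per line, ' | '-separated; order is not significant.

Per-node cardinality:
  R → 6
  γ[e; MAX(g)→f](R) → 5
  π[f](γ[e; MAX(g)→f](R)) → 5
  σ[f>6](π[f](γ[e; MAX(g)→f](R))) → 1
  S → 4
  (σ[f>6](π[f](γ[e; MAX(g)→f](R))) ⋈[f=b] S) → 1

== RESULT ==
f | b | z | y
8 | 8 | r | t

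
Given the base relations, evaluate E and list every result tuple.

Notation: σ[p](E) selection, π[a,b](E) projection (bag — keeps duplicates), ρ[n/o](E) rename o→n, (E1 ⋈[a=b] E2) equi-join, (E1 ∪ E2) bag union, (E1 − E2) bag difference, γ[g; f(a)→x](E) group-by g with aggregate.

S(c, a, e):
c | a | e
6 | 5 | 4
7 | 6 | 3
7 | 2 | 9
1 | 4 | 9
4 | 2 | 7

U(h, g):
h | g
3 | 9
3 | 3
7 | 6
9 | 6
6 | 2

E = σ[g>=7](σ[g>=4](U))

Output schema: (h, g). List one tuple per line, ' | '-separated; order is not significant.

Per-node cardinality:
  U → 5
  σ[g>=4](U) → 3
  σ[g>=7](σ[g>=4](U)) → 1

== RESULT ==
h | g
3 | 9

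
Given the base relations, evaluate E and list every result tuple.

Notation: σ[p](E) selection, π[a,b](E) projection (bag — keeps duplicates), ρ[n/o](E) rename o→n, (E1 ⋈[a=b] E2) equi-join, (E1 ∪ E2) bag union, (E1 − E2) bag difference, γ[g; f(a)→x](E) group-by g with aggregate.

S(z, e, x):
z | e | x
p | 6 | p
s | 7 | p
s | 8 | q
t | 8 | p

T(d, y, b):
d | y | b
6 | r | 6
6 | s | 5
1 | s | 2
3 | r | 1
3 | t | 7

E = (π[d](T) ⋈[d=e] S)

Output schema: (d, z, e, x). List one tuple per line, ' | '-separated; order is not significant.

Subexpression sizes:
  T → 5
  π[d](T) → 5
  S → 4
  (π[d](T) ⋈[d=e] S) → 2

== RESULT ==
d | z | e | x
6 | p | 6 | p
6 | p | 6 | p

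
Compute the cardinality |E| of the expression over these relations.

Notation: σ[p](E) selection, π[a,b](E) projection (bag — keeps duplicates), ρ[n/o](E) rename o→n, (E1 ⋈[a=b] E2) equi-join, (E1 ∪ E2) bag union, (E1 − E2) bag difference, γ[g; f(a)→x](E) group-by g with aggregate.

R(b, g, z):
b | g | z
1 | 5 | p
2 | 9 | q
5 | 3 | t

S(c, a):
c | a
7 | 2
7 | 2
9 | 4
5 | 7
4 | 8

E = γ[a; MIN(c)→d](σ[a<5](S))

Subexpression sizes:
  S → 5
  σ[a<5](S) → 3
  γ[a; MIN(c)→d](σ[a<5](S)) → 2

|E| = 2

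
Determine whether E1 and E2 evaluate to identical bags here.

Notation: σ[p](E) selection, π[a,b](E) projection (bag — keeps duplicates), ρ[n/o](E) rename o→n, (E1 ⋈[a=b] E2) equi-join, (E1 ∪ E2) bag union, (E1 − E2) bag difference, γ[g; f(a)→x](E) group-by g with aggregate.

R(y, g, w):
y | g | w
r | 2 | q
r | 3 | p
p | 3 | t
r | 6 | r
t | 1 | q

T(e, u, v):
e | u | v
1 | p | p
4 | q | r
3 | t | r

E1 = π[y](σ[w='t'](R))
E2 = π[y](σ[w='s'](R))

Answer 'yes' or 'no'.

E1 subexpression sizes:
  R → 5
  σ[w='t'](R) → 1
  π[y](σ[w='t'](R)) → 1
E2 subexpression sizes:
  R → 5
  σ[w='s'](R) → 0
  π[y](σ[w='s'](R)) → 0

E1 result:
y
p
E2 result:
y
(0 rows)
Witness: ('p',) appears 1× in E1 but 0× in E2.

no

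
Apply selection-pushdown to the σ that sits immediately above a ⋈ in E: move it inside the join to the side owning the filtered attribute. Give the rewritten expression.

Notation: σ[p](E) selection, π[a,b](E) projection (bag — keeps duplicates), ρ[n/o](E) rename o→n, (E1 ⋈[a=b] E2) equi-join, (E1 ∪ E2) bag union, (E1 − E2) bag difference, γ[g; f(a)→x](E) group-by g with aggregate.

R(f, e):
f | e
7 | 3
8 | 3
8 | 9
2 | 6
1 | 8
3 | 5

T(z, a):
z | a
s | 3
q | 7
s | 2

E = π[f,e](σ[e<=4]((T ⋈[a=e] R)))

σ filters on e, owned by the right side.
E' = π[f,e]((T ⋈[a=e] σ[e<=4](R)))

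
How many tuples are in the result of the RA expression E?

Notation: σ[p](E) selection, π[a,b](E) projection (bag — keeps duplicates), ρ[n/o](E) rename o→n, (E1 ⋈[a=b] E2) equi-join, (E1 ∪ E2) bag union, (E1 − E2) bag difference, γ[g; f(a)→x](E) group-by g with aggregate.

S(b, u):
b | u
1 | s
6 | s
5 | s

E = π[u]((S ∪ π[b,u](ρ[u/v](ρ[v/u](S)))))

Per-node cardinality:
  S → 3
  S → 3
  ρ[v/u](S) → 3
  ρ[u/v](ρ[v/u](S)) → 3
  π[b,u](ρ[u/v](ρ[v/u](S))) → 3
  (S ∪ π[b,u](ρ[u/v](ρ[v/u](S)))) → 6
  π[u]((S ∪ π[b,u](ρ[u/v](ρ[v/u](S))))) → 6

|E| = 6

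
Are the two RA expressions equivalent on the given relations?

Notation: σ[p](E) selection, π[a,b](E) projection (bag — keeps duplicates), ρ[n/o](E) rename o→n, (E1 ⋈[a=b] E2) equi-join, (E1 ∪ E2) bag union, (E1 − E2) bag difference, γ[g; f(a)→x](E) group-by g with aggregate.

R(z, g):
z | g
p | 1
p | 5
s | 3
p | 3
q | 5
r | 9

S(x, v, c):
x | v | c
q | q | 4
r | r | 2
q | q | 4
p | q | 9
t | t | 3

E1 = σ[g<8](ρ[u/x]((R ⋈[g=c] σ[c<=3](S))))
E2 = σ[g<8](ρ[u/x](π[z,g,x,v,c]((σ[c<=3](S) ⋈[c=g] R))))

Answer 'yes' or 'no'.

E1 row counts bottom-up:
  R → 6
  S → 5
  σ[c<=3](S) → 2
  (R ⋈[g=c] σ[c<=3](S)) → 2
  ρ[u/x]((R ⋈[g=c] σ[c<=3](S))) → 2
  σ[g<8](ρ[u/x]((R ⋈[g=c] σ[c<=3](S)))) → 2
E2 row counts bottom-up:
  S → 5
  σ[c<=3](S) → 2
  R → 6
  (σ[c<=3](S) ⋈[c=g] R) → 2
  π[z,g,x,v,c]((σ[c<=3](S) ⋈[c=g] R)) → 2
  ρ[u/x](π[z,g,x,v,c]((σ[c<=3](S) ⋈[c=g] R))) → 2
  σ[g<8](ρ[u/x](π[z,g,x,v,c]((σ[c<=3](S) ⋈[c=g] R)))) → 2

E1 and E2 produce the same multiset:
z | g | u | v | c
p | 3 | t | t | 3
s | 3 | t | t | 3

yes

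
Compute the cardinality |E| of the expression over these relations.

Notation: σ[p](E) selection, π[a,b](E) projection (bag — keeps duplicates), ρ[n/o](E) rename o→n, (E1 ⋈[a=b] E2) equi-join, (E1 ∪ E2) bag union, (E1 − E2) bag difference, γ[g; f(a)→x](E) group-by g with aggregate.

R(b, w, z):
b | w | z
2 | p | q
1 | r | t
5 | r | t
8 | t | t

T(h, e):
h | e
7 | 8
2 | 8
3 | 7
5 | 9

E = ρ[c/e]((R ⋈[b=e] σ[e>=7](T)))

Stepwise |·|:
  R → 4
  T → 4
  σ[e>=7](T) → 4
  (R ⋈[b=e] σ[e>=7](T)) → 2
  ρ[c/e]((R ⋈[b=e] σ[e>=7](T))) → 2

|E| = 2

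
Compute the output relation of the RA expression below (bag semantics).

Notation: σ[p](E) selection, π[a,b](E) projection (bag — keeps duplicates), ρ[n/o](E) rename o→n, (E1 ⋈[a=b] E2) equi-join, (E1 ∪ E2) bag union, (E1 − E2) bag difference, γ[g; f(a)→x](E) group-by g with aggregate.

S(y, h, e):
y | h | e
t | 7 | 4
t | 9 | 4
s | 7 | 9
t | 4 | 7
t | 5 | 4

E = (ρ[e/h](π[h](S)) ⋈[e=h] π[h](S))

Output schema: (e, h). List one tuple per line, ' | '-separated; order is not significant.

Row counts bottom-up:
  S → 5
  π[h](S) → 5
  ρ[e/h](π[h](S)) → 5
  S → 5
  π[h](S) → 5
  (ρ[e/h](π[h](S)) ⋈[e=h] π[h](S)) → 7

== RESULT ==
e | h
4 | 4
5 | 5
7 | 7
7 | 7
7 | 7
7 | 7
9 | 9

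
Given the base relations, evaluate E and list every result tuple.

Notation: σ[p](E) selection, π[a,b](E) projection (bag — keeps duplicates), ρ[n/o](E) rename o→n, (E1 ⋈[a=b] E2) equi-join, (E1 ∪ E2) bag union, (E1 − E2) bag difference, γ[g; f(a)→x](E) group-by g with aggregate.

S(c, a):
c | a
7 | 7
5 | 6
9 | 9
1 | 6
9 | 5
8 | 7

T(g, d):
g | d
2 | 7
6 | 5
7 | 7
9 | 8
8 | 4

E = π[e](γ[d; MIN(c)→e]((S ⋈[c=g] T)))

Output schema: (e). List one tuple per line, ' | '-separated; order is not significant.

Row counts bottom-up:
  S → 6
  T → 5
  (S ⋈[c=g] T) → 4
  γ[d; MIN(c)→e]((S ⋈[c=g] T)) → 3
  π[e](γ[d; MIN(c)→e]((S ⋈[c=g] T))) → 3

== RESULT ==
e
7
8
9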